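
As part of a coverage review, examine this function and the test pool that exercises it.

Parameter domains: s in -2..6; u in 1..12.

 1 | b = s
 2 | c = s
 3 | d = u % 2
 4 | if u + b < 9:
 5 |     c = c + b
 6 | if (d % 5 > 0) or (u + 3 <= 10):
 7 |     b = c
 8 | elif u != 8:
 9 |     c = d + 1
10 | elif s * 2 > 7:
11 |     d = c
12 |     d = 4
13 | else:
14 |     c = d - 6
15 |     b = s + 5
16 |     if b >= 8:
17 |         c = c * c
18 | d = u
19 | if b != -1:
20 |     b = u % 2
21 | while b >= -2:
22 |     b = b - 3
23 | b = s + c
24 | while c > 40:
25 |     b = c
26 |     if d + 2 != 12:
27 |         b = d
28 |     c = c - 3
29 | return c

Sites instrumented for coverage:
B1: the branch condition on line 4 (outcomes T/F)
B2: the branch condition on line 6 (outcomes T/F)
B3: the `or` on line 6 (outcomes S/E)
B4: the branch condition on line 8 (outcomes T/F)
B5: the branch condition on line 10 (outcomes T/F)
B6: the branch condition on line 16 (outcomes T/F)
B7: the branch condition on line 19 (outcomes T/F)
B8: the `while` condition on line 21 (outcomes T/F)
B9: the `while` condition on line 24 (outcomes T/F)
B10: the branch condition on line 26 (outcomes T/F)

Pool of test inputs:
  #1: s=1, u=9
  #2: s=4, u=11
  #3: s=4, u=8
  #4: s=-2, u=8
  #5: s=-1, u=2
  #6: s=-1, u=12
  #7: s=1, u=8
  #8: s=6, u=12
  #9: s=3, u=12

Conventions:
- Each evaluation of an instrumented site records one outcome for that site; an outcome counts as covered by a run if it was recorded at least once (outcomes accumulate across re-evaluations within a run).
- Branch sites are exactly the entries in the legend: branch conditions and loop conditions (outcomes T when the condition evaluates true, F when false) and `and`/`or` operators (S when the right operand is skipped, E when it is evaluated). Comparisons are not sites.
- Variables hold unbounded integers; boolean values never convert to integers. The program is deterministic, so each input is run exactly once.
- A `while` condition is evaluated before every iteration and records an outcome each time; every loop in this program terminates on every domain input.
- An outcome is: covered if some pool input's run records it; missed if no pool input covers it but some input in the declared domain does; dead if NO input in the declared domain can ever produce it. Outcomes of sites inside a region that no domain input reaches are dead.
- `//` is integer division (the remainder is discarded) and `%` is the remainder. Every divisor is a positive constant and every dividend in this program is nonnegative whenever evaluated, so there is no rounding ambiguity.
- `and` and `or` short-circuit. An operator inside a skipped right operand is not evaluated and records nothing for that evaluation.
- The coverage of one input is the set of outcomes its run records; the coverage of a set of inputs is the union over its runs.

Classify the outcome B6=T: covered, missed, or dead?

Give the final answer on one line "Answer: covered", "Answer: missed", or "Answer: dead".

no pool input records B6=T
but domain input (s=3, u=8) does record it -> reachable, so missed

Answer: missed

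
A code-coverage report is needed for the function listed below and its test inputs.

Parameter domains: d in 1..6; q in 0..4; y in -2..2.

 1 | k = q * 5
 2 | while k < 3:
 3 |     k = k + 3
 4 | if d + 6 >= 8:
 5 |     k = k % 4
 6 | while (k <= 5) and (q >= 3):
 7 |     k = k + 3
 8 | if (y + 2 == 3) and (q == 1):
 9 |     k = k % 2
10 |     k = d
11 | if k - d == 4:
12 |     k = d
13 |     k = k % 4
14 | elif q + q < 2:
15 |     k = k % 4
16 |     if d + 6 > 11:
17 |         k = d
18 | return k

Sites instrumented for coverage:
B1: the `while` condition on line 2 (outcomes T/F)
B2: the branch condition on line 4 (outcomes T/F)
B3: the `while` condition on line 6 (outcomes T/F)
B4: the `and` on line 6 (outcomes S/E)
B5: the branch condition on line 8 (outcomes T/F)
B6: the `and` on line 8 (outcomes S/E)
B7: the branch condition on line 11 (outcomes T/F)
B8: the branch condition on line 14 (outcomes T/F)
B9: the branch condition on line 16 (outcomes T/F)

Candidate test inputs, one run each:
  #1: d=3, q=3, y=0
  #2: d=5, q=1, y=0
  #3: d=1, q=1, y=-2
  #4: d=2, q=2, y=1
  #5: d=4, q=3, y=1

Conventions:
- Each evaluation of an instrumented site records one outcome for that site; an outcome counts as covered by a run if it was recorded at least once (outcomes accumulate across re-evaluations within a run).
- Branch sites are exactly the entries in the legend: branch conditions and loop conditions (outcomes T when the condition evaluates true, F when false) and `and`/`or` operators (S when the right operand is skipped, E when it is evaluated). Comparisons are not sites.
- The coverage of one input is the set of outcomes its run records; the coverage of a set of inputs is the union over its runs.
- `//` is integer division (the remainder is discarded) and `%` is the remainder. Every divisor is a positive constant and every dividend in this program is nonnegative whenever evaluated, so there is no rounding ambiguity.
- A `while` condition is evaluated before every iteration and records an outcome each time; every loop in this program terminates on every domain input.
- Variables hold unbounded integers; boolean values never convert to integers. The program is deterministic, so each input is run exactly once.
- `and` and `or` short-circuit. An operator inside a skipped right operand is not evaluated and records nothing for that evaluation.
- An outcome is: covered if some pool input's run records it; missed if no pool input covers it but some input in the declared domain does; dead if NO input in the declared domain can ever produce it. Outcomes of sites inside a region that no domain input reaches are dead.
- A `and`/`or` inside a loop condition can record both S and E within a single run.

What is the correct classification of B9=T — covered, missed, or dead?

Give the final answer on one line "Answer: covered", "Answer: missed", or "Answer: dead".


no pool input records B9=T
but domain input (d=6, q=0, y=-2) does record it -> reachable, so missed
Answer: missed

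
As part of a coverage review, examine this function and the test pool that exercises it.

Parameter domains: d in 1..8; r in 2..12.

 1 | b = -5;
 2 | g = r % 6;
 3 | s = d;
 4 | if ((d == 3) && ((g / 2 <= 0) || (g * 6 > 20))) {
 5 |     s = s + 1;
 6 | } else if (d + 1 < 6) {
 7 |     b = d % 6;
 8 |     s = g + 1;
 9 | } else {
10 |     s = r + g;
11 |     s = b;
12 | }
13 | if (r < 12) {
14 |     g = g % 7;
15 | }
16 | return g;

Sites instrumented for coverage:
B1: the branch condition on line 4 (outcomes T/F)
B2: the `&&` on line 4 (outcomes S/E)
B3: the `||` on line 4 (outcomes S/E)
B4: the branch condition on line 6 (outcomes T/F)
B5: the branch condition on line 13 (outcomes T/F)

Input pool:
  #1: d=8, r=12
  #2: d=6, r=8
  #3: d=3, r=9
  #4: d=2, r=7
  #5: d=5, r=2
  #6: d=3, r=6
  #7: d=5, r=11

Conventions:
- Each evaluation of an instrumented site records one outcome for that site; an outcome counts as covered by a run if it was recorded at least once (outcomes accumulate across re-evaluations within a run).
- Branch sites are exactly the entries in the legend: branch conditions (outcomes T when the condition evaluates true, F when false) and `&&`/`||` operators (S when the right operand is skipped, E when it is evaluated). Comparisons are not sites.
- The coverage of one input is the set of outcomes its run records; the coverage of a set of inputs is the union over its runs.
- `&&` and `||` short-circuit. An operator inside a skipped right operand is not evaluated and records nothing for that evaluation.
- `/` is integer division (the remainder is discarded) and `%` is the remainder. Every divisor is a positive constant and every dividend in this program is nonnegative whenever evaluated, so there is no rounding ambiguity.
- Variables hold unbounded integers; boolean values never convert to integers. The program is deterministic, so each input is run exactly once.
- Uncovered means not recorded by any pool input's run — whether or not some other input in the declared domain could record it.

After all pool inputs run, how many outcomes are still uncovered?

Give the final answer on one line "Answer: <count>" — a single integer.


test 1 (d=8, r=12) fires B2->S, B1->F, B4->F, B5->F; hits B1=F, B2=S, B4=F, B5=F
test 2 (d=6, r=8) fires B2->S, B1->F, B4->F, B5->T; hits B1=F, B2=S, B4=F, B5=T
test 3 (d=3, r=9) fires B2->E, B3->E, B1->F, B4->T, B5->T; hits B1=F, B2=E, B3=E, B4=T, B5=T
test 4 (d=2, r=7) fires B2->S, B1->F, B4->T, B5->T; hits B1=F, B2=S, B4=T, B5=T
test 5 (d=5, r=2) fires B2->S, B1->F, B4->F, B5->T; hits B1=F, B2=S, B4=F, B5=T
test 6 (d=3, r=6) fires B2->E, B3->S, B1->T, B5->T; hits B1=T, B2=E, B3=S, B5=T
test 7 (d=5, r=11) fires B2->S, B1->F, B4->F, B5->T; hits B1=F, B2=S, B4=F, B5=T
union over the pool: B1=T, B1=F, B2=S, B2=E, B3=S, B3=E, B4=T, B4=F, B5=T, B5=F
uncovered (0 of 10): none
Answer: 0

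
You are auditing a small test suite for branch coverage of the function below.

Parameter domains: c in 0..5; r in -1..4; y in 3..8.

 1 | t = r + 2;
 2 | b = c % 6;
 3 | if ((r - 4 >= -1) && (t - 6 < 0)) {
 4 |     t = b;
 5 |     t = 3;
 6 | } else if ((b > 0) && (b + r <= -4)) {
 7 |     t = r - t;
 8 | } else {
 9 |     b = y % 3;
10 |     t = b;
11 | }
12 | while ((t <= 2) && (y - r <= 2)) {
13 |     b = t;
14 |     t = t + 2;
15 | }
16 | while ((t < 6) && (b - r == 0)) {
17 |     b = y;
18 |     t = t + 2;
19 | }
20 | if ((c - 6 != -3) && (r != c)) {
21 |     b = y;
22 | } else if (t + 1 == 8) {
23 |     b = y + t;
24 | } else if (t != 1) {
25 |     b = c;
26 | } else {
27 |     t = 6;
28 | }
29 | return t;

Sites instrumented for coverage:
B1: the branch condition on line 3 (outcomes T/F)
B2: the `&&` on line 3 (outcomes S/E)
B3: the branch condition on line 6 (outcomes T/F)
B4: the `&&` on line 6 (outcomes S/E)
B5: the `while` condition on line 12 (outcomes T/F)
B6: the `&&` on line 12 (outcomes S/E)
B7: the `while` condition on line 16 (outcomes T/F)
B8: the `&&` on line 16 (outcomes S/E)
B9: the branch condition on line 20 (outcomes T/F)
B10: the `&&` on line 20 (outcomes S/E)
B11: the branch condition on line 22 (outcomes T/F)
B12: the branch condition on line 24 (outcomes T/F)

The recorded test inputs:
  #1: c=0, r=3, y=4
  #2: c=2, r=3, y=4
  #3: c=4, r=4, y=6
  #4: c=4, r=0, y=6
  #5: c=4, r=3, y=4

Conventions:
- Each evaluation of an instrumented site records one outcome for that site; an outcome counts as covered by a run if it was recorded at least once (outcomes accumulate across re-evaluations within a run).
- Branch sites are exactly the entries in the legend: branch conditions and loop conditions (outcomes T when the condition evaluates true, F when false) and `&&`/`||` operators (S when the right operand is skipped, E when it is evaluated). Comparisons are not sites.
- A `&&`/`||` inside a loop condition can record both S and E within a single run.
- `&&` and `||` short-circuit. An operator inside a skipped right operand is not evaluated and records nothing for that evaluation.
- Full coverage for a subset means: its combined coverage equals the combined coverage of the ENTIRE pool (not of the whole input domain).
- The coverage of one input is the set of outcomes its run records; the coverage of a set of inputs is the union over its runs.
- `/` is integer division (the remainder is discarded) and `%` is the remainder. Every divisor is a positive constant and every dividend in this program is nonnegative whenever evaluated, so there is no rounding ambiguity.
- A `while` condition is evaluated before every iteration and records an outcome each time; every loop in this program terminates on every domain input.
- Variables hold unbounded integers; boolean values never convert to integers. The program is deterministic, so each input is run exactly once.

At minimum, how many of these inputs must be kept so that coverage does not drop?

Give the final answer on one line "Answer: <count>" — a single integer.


input #1, c=0, r=3, y=4: events B2->E, B1->T, B6->S, B5->F, B8->E, B7->F, B10->E, B9->T; outcomes B1=T, B2=E, B5=F, B6=S, B7=F, B8=E, B9=T, B10=E
input #2, c=2, r=3, y=4: events B2->E, B1->T, B6->S, B5->F, B8->E, B7->F, B10->E, B9->T; outcomes B1=T, B2=E, B5=F, B6=S, B7=F, B8=E, B9=T, B10=E
input #3, c=4, r=4, y=6: events B2->E, B1->F, B4->E, B3->F, B6->E, B5->T, B6->E, B5->T, B6->S, B5->F, B8->E, B7->F, B10->E, B9->F, ...; outcomes B1=F, B2=E, B3=F, B4=E, B5=T, B5=F, B6=S, B6=E, B7=F, B8=E, B9=F, B10=E, B11=F, B12=T
input #4, c=4, r=0, y=6: events B2->S, B1->F, B4->E, B3->F, B6->E, B5->F, B8->E, B7->T, B8->E, B7->F, B10->E, B9->T; outcomes B1=F, B2=S, B3=F, B4=E, B5=F, B6=E, B7=T, B7=F, B8=E, B9=T, B10=E
input #5, c=4, r=3, y=4: events B2->E, B1->T, B6->S, B5->F, B8->E, B7->F, B10->E, B9->T; outcomes B1=T, B2=E, B5=F, B6=S, B7=F, B8=E, B9=T, B10=E
pool-wide coverage (18 outcomes): B1=T, B1=F, B2=S, B2=E, B3=F, B4=E, B5=T, B5=F, B6=S, B6=E, B7=T, B7=F, B8=E, B9=T, B9=F, B10=E, B11=F, B12=T
every size-1 subset falls short of the 18 outcomes (best: 14/18)
every size-2 subset falls short of the 18 outcomes (best: 17/18)
at size 3, {1, 3, 4} reaches all 18 outcomes; every lexicographically earlier size-3 subset fails
Answer: 3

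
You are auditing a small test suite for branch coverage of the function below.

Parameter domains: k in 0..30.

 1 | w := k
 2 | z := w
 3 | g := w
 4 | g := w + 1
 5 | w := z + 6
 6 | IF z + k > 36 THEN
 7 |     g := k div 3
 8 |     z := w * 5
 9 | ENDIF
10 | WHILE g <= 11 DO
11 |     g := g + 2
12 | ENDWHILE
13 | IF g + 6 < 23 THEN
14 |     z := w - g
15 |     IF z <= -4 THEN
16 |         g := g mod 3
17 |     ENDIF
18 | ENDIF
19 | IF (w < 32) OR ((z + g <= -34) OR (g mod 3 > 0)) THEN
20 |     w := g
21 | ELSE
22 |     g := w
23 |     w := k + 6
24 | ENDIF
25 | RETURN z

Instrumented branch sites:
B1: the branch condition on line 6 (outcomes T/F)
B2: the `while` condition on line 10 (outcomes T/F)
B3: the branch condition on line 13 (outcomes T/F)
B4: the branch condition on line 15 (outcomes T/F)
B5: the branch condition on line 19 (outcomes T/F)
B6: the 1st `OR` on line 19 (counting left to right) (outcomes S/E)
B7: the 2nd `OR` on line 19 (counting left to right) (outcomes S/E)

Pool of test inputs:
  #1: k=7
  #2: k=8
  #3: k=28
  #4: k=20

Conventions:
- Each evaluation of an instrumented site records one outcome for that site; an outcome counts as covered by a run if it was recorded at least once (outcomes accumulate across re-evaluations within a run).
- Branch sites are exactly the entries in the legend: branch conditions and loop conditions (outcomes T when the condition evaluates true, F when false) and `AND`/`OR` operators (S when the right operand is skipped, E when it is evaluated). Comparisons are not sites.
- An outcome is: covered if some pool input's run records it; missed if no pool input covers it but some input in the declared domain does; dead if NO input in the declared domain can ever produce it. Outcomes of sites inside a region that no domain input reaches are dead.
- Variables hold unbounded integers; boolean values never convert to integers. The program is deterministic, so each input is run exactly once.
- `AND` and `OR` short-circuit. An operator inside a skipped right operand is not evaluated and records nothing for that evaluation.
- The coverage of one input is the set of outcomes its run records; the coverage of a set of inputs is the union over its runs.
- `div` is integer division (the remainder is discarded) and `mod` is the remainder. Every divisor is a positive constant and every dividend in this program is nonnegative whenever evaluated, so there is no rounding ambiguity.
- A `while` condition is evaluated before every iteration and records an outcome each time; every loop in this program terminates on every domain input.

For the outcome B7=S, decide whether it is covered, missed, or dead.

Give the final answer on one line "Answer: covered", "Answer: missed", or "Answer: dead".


no pool input records B7=S
checking all 31 inputs in the declared domain: B7=S is never recorded -> dead
Answer: dead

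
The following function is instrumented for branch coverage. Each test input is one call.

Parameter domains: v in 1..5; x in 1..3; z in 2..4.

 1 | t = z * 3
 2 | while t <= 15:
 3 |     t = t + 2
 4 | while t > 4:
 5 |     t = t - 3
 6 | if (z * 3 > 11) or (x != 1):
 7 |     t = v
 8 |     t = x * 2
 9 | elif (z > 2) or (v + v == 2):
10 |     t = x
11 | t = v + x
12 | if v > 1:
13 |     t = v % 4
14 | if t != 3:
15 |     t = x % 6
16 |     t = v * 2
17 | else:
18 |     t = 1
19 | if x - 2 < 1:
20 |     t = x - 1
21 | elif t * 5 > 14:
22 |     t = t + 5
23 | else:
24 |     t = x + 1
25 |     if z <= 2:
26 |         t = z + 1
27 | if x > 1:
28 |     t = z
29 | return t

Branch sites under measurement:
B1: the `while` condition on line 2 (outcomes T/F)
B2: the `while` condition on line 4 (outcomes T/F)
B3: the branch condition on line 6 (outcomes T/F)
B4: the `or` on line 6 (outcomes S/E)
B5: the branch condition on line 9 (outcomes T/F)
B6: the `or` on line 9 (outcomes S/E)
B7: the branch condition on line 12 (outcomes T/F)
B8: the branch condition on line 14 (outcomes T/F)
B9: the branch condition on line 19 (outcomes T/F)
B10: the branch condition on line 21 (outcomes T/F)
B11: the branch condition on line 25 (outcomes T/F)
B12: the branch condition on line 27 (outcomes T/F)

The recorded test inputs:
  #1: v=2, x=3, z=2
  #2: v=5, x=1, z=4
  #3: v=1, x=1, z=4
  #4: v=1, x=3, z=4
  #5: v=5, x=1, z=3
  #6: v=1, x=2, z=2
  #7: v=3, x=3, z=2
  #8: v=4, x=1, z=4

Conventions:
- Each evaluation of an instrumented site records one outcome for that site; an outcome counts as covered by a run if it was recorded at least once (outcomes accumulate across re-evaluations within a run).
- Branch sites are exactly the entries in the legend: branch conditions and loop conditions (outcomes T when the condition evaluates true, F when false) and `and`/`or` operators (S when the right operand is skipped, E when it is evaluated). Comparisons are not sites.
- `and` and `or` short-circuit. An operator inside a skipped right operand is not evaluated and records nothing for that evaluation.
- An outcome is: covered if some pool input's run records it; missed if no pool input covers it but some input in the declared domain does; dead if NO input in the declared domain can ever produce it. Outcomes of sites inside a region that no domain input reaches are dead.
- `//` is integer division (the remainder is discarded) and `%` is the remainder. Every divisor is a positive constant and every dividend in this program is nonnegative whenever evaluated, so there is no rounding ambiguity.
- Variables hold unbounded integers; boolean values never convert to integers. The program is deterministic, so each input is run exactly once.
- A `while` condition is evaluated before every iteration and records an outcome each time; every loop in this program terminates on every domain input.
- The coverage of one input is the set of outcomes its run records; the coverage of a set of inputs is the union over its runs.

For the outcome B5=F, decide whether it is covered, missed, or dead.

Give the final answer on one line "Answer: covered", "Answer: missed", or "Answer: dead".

no pool input records B5=F
but domain input (v=2, x=1, z=2) does record it -> reachable, so missed

Answer: missed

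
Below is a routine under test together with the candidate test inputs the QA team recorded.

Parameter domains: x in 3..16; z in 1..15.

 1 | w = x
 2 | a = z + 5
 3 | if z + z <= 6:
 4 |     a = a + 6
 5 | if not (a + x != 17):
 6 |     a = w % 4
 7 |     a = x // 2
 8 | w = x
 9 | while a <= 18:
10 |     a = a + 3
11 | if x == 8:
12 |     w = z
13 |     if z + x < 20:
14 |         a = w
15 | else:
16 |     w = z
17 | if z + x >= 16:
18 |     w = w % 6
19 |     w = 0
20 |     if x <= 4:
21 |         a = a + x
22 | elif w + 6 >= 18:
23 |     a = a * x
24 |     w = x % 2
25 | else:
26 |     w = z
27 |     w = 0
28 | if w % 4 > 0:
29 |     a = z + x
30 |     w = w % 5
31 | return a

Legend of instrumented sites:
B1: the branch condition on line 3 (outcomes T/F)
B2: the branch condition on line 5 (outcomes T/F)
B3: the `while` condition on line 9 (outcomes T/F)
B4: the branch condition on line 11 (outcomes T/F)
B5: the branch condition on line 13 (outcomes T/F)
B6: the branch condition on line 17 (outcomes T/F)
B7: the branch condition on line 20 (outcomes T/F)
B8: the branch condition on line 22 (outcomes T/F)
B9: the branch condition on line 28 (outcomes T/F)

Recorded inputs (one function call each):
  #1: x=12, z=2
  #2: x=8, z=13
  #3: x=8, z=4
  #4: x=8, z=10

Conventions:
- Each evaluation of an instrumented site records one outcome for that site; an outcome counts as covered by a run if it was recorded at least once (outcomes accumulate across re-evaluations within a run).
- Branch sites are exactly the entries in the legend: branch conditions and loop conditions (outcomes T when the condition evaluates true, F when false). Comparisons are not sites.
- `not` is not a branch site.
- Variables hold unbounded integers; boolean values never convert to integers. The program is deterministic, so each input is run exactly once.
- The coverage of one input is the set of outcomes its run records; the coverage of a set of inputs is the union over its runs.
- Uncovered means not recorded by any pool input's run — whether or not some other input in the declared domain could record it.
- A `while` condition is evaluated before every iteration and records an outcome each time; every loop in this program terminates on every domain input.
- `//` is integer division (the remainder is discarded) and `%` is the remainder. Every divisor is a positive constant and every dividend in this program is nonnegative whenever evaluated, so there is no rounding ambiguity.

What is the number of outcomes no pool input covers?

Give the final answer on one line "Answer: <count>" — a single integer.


run #1 (x=12, z=2) runs B1->T, B2->F, B3->T, B3->T, B3->F, B4->F, B6->F, B8->F, B9->F; records B1=T, B2=F, B3=T, B3=F, B4=F, B6=F, B8=F, B9=F
run #2 (x=8, z=13) runs B1->F, B2->F, B3->T, B3->F, B4->T, B5->F, B6->T, B7->F, B9->F; records B1=F, B2=F, B3=T, B3=F, B4=T, B5=F, B6=T, B7=F, B9=F
run #3 (x=8, z=4) runs B1->F, B2->T, B3->T, B3->T, B3->T, B3->T, B3->T, B3->F, B4->T, B5->T, B6->F, B8->F, B9->F; records B1=F, B2=T, B3=T, B3=F, B4=T, B5=T, B6=F, B8=F, B9=F
run #4 (x=8, z=10) runs B1->F, B2->F, B3->T, B3->T, B3->F, B4->T, B5->T, B6->T, B7->F, B9->F; records B1=F, B2=F, B3=T, B3=F, B4=T, B5=T, B6=T, B7=F, B9=F
union over the pool: B1=T, B1=F, B2=T, B2=F, B3=T, B3=F, B4=T, B4=F, B5=T, B5=F, B6=T, B6=F, B7=F, B8=F, B9=F
uncovered (3 of 18): B7=T, B8=T, B9=T
Answer: 3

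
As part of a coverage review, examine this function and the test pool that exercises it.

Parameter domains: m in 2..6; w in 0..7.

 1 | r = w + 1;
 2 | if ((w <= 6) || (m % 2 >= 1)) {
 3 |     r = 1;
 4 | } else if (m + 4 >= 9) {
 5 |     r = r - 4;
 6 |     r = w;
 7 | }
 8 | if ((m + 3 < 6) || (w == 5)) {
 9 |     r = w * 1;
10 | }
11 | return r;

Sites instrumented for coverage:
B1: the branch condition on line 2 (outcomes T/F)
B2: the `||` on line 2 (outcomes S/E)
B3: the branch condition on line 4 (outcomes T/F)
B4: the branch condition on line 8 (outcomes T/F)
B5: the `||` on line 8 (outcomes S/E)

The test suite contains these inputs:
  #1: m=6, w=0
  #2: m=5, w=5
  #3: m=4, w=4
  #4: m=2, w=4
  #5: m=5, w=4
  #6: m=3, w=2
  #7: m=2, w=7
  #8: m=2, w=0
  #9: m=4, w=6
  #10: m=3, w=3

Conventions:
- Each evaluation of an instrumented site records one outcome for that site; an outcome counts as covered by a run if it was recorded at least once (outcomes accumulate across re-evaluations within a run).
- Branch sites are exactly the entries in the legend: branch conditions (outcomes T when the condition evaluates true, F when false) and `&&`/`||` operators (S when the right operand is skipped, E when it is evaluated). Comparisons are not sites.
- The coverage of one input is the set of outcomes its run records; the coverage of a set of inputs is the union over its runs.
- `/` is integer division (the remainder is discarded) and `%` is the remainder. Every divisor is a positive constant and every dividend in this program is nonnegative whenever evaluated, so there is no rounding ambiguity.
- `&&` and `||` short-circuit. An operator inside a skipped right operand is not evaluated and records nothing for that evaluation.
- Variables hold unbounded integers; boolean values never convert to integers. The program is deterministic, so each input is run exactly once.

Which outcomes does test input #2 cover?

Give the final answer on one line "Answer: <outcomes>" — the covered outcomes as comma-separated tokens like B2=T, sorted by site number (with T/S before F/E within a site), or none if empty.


Running input #2 (m=5, w=5), event by event:
  B2->S, B1->T, B5->E, B4->T
deduplicating events, the covered set is: B1=T, B2=S, B4=T, B5=E
Answer: B1=T, B2=S, B4=T, B5=E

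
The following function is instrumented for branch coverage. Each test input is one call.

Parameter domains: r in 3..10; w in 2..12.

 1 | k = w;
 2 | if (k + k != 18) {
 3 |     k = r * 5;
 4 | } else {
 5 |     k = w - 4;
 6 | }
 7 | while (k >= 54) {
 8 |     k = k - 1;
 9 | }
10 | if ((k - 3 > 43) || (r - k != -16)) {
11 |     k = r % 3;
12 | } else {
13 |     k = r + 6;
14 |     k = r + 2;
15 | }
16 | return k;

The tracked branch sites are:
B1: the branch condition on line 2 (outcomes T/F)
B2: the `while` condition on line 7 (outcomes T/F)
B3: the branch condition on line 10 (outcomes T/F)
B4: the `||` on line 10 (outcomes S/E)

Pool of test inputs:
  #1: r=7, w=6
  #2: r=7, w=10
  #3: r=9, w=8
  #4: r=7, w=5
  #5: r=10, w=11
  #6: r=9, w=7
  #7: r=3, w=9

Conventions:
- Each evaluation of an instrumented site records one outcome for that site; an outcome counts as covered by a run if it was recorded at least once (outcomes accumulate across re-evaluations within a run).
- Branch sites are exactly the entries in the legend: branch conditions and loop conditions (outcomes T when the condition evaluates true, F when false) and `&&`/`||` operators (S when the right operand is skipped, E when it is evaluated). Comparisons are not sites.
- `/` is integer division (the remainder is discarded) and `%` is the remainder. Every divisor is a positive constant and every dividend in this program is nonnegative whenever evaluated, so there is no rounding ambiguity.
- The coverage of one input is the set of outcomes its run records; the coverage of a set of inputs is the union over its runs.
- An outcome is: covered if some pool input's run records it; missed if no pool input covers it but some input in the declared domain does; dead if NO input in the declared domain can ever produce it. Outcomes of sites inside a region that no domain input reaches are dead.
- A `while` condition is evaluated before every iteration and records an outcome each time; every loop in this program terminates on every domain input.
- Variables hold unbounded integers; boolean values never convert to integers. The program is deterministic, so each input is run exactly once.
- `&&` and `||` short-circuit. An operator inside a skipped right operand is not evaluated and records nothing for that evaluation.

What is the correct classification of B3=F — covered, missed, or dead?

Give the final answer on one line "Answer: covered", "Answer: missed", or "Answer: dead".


no pool input records B3=F
but domain input (r=4, w=2) does record it -> reachable, so missed
Answer: missed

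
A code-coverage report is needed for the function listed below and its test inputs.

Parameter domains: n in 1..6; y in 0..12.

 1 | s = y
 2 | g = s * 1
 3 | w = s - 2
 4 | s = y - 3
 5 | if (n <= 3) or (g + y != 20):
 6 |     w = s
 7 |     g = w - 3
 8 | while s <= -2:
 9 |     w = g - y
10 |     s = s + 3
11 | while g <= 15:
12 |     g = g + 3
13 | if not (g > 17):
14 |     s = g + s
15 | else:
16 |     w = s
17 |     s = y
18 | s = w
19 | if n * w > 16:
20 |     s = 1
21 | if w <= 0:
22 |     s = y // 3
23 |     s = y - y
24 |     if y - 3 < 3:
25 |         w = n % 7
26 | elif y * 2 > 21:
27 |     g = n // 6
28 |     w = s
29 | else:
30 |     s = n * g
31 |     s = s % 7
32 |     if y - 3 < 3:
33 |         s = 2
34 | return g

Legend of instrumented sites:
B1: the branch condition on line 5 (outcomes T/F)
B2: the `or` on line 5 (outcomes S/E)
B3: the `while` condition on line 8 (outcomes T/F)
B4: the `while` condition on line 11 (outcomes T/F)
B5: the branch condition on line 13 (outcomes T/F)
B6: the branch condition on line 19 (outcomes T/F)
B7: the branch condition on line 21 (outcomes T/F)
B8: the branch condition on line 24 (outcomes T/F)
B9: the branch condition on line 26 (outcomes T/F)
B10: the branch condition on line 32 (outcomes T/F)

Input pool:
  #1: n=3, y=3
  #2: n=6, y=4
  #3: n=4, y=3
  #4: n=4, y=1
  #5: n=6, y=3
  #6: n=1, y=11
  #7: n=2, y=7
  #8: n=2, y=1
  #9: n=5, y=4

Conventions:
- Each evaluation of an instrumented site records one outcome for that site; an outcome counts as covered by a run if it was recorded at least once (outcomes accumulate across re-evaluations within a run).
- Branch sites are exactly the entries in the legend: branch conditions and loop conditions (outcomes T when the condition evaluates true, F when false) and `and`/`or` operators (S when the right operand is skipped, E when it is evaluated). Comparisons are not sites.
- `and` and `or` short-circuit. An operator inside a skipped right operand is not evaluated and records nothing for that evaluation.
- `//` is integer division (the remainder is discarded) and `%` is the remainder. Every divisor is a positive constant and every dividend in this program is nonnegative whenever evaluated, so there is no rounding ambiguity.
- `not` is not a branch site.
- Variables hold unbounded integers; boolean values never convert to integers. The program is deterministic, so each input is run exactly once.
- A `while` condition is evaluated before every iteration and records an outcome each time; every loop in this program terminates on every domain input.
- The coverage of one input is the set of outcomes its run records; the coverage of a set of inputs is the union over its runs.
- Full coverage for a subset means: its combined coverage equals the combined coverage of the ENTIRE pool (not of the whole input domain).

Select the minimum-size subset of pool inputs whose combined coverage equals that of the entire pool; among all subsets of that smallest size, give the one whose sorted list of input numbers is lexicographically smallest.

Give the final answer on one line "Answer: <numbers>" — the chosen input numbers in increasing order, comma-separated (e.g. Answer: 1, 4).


#1 (n=3, y=3) -> B2->S, B1->T, B3->F, B4->T, B4->T, B4->T, B4->T, B4->T, B4->T, B4->T, B4->F, B5->F, B6->F, B7->T, ...; covered: B1=T, B2=S, B3=F, B4=T, B4=F, B5=F, B6=F, B7=T, B8=T
#2 (n=6, y=4) -> B2->E, B1->T, B3->F, B4->T, B4->T, B4->T, B4->T, B4->T, B4->T, B4->F, B5->T, B6->F, B7->F, B9->F, ...; covered: B1=T, B2=E, B3=F, B4=T, B4=F, B5=T, B6=F, B7=F, B9=F, B10=T
#3 (n=4, y=3) -> B2->E, B1->T, B3->F, B4->T, B4->T, B4->T, B4->T, B4->T, B4->T, B4->T, B4->F, B5->F, B6->F, B7->T, ...; covered: B1=T, B2=E, B3=F, B4=T, B4=F, B5=F, B6=F, B7=T, B8=T
#4 (n=4, y=1) -> B2->E, B1->T, B3->T, B3->F, B4->T, B4->T, B4->T, B4->T, B4->T, B4->T, B4->T, B4->F, B5->T, B6->F, ...; covered: B1=T, B2=E, B3=T, B3=F, B4=T, B4=F, B5=T, B6=F, B7=T, B8=T
#5 (n=6, y=3) -> B2->E, B1->T, B3->F, B4->T, B4->T, B4->T, B4->T, B4->T, B4->T, B4->T, B4->F, B5->F, B6->F, B7->T, ...; covered: B1=T, B2=E, B3=F, B4=T, B4=F, B5=F, B6=F, B7=T, B8=T
#6 (n=1, y=11) -> B2->S, B1->T, B3->F, B4->T, B4->T, B4->T, B4->T, B4->F, B5->T, B6->F, B7->F, B9->T; covered: B1=T, B2=S, B3=F, B4=T, B4=F, B5=T, B6=F, B7=F, B9=T
#7 (n=2, y=7) -> B2->S, B1->T, B3->F, B4->T, B4->T, B4->T, B4->T, B4->T, B4->F, B5->T, B6->F, B7->F, B9->F, B10->F; covered: B1=T, B2=S, B3=F, B4=T, B4=F, B5=T, B6=F, B7=F, B9=F, B10=F
#8 (n=2, y=1) -> B2->S, B1->T, B3->T, B3->F, B4->T, B4->T, B4->T, B4->T, B4->T, B4->T, B4->T, B4->F, B5->T, B6->F, ...; covered: B1=T, B2=S, B3=T, B3=F, B4=T, B4=F, B5=T, B6=F, B7=T, B8=T
#9 (n=5, y=4) -> B2->E, B1->T, B3->F, B4->T, B4->T, B4->T, B4->T, B4->T, B4->T, B4->F, B5->T, B6->F, B7->F, B9->F, ...; covered: B1=T, B2=E, B3=F, B4=T, B4=F, B5=T, B6=F, B7=F, B9=F, B10=T
union over all inputs: B1=T, B2=S, B2=E, B3=T, B3=F, B4=T, B4=F, B5=T, B5=F, B6=F, B7=T, B7=F, B8=T, B9=T, B9=F, B10=T, B10=F (17 outcomes)
every size-1 subset falls short of the 17 outcomes (best: 10/17)
every size-2 subset falls short of the 17 outcomes (best: 14/17)
every size-3 subset falls short of the 17 outcomes (best: 15/17)
every size-4 subset falls short of the 17 outcomes (best: 16/17)
the canonical winner is {1, 2, 4, 6, 7}: size 5, full 17-outcome coverage, earliest index list among size-5 covers
Answer: 1, 2, 4, 6, 7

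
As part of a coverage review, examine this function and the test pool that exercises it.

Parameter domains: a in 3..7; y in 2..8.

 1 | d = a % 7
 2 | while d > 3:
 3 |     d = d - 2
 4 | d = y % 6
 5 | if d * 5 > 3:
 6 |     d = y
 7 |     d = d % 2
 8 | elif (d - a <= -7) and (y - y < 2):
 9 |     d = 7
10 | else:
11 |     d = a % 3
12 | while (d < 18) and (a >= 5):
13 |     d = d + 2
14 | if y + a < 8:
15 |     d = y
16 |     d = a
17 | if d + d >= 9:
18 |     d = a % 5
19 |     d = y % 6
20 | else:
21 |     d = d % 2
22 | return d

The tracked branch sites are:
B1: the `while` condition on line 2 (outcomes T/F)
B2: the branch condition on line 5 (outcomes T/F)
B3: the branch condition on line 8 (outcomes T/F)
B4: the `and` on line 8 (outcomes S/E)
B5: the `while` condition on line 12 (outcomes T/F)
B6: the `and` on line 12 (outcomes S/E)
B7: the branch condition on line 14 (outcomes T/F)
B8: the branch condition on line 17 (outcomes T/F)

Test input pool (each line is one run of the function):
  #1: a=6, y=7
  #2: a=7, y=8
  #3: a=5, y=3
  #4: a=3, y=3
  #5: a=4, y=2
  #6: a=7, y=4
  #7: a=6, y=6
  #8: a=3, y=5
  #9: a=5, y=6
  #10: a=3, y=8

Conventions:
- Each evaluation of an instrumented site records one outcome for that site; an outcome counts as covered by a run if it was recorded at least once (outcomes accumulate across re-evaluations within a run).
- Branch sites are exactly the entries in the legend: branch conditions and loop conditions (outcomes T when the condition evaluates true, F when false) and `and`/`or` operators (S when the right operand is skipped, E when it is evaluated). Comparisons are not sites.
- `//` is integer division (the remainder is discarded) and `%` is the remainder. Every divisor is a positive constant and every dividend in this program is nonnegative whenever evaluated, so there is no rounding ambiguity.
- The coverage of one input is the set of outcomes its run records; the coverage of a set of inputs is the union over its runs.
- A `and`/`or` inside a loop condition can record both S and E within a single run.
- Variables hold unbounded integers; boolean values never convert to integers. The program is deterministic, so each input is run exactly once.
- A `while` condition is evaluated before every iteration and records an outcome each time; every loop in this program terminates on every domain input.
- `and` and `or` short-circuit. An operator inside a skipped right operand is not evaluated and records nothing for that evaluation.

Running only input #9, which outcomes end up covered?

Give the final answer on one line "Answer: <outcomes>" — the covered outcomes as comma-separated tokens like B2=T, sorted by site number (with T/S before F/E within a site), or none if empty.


Event log for input #9 (a=5, y=6):
  B1->T, B1->F, B2->F, B4->S, B3->F, B6->E, B5->T, B6->E, B5->T, B6->E
  B5->T, B6->E, B5->T, B6->E, B5->T, B6->E, B5->T, B6->E, B5->T, B6->E
  B5->T, B6->S, B5->F, B7->F, B8->T
distinct outcomes covered: B1=T, B1=F, B2=F, B3=F, B4=S, B5=T, B5=F, B6=S, B6=E, B7=F, B8=T
Answer: B1=T, B1=F, B2=F, B3=F, B4=S, B5=T, B5=F, B6=S, B6=E, B7=F, B8=T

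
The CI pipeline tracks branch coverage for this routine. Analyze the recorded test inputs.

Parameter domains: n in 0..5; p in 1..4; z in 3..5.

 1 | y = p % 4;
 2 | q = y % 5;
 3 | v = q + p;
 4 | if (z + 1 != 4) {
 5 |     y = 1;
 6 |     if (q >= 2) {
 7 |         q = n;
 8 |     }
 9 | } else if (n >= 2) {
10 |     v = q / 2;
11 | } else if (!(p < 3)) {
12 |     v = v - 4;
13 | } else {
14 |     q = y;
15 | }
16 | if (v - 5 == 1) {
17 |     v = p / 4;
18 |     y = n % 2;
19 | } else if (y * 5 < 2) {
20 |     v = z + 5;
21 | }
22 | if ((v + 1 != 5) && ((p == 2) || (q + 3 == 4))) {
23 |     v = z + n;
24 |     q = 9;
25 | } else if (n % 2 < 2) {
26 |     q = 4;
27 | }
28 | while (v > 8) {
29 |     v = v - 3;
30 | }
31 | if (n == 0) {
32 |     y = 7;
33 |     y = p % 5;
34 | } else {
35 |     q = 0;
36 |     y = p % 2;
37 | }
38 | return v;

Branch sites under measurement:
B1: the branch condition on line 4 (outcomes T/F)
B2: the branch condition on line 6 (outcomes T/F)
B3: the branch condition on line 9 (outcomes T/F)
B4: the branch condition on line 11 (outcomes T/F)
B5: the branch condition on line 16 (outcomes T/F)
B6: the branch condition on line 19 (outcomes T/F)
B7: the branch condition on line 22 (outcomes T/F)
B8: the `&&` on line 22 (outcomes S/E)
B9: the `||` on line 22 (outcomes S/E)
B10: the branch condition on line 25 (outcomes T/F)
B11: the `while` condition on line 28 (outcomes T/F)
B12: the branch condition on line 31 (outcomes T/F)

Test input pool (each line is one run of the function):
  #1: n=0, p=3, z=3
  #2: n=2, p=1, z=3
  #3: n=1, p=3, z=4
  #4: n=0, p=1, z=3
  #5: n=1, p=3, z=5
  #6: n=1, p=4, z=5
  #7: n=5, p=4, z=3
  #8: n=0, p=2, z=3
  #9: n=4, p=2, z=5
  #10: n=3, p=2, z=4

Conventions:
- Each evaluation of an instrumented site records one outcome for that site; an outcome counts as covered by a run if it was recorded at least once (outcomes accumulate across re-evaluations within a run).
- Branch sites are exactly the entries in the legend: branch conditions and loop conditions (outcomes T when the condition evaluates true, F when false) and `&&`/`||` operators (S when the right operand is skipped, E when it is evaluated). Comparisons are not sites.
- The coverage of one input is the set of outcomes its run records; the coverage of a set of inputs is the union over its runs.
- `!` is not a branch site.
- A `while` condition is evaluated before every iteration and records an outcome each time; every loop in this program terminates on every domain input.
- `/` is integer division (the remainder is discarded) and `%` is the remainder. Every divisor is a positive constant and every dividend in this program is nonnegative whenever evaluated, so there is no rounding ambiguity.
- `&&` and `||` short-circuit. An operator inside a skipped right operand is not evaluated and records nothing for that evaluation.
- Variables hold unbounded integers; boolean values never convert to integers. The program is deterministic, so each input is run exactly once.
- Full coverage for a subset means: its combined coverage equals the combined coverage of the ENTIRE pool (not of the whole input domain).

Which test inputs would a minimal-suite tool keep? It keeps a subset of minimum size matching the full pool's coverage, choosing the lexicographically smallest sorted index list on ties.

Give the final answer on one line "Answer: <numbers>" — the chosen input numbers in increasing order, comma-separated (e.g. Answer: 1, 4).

input #1, n=0, p=3, z=3: outcomes B1=F, B3=F, B4=T, B5=F, B6=F, B7=F, B8=E, B9=E, B10=T, B11=F, B12=T
input #2, n=2, p=1, z=3: outcomes B1=F, B3=T, B5=F, B6=F, B7=T, B8=E, B9=E, B11=F, B12=F
input #3, n=1, p=3, z=4: outcomes B1=T, B2=T, B5=T, B7=T, B8=E, B9=E, B11=F, B12=F
input #4, n=0, p=1, z=3: outcomes B1=F, B3=F, B4=F, B5=F, B6=F, B7=T, B8=E, B9=E, B11=F, B12=T
input #5, n=1, p=3, z=5: outcomes B1=T, B2=T, B5=T, B7=T, B8=E, B9=E, B11=F, B12=F
input #6, n=1, p=4, z=5: outcomes B1=T, B2=F, B5=F, B6=F, B7=F, B8=S, B10=T, B11=F, B12=F
input #7, n=5, p=4, z=3: outcomes B1=F, B3=T, B5=F, B6=T, B7=F, B8=E, B9=E, B10=T, B11=F, B12=F
input #8, n=0, p=2, z=3: outcomes B1=F, B3=F, B4=F, B5=F, B6=F, B7=F, B8=S, B10=T, B11=F, B12=T
input #9, n=4, p=2, z=5: outcomes B1=T, B2=T, B5=F, B6=F, B7=F, B8=S, B10=T, B11=F, B12=F
input #10, n=3, p=2, z=4: outcomes B1=T, B2=T, B5=F, B6=F, B7=F, B8=S, B10=T, B11=F, B12=F
together the pool reaches 21 outcomes: B1=T, B1=F, B2=T, B2=F, B3=T, B3=F, B4=T, B4=F, B5=T, B5=F, B6=T, B6=F, B7=T, B7=F, B8=S, B8=E, B9=E, B10=T, B11=F, B12=T, B12=F
checked all size-1 subsets: none covers 21 outcomes (max 11/21)
checked all size-2 subsets: none covers 21 outcomes (max 17/21)
checked all size-3 subsets: none covers 21 outcomes (max 19/21)
checked all size-4 subsets: none covers 21 outcomes (max 20/21)
the canonical winner is {1, 3, 4, 6, 7}: size 5, full 21-outcome coverage, earliest index list among size-5 covers

Answer: 1, 3, 4, 6, 7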